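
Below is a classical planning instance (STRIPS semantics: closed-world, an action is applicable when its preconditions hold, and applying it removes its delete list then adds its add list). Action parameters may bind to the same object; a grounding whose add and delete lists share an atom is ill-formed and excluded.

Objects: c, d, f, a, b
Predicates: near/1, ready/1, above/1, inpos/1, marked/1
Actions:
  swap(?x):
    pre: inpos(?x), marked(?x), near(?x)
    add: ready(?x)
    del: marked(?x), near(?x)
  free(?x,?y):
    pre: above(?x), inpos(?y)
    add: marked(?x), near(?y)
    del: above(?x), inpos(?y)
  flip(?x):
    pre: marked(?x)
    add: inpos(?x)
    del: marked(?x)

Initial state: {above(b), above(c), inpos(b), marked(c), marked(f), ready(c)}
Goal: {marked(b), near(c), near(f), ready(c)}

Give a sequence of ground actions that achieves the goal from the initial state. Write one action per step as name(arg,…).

flip(c); free(c,c); flip(f); free(b,f)

1. flip(c)  →  {above(b), above(c), inpos(b), inpos(c), marked(f), ready(c)}
2. free(c,c)  →  {above(b), inpos(b), marked(c), marked(f), near(c), ready(c)}
3. flip(f)  →  {above(b), inpos(b), inpos(f), marked(c), near(c), ready(c)}
4. free(b,f)  →  {inpos(b), marked(b), marked(c), near(c), near(f), ready(c)}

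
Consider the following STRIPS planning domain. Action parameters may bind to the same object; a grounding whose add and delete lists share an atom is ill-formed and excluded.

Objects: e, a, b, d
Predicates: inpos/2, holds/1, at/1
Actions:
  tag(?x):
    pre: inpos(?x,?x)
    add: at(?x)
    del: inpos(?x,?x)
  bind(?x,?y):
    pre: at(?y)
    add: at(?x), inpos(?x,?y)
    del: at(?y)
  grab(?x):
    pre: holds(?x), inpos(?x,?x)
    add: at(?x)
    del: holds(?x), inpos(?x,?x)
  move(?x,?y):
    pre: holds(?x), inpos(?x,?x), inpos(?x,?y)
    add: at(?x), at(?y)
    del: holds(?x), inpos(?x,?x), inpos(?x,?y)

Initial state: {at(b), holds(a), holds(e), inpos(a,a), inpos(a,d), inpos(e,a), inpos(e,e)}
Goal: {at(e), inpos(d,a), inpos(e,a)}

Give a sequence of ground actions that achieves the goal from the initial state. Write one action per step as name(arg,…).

1. tag(e)  →  {at(b), at(e), holds(a), holds(e), inpos(a,a), inpos(a,d), inpos(e,a)}
2. tag(a)  →  {at(a), at(b), at(e), holds(a), holds(e), inpos(a,d), inpos(e,a)}
3. bind(d,a)  →  {at(b), at(d), at(e), holds(a), holds(e), inpos(a,d), inpos(d,a), inpos(e,a)}

tag(e); tag(a); bind(d,a)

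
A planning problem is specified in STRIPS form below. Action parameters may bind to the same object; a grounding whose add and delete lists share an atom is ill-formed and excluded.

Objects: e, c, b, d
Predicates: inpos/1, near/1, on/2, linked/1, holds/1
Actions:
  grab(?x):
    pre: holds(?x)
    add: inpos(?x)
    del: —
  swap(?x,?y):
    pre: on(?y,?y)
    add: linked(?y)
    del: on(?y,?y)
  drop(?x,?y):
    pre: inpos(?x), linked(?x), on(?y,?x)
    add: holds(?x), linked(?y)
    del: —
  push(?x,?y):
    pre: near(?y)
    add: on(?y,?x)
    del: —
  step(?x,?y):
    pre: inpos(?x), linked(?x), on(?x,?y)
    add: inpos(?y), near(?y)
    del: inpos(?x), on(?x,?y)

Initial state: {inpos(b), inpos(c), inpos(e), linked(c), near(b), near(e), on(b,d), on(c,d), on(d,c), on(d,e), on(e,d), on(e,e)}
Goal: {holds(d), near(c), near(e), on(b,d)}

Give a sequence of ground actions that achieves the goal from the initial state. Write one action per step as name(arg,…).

1. drop(c,d)  →  {holds(c), inpos(b), inpos(c), inpos(e), linked(c), linked(d), near(b), near(e), on(b,d), on(c,d), on(d,c), on(d,e), on(e,d), on(e,e)}
2. step(c,d)  →  {holds(c), inpos(b), inpos(d), inpos(e), linked(c), linked(d), near(b), near(d), near(e), on(b,d), on(d,c), on(d,e), on(e,d), on(e,e)}
3. drop(d,e)  →  {holds(c), holds(d), inpos(b), inpos(d), inpos(e), linked(c), linked(d), linked(e), near(b), near(d), near(e), on(b,d), on(d,c), on(d,e), on(e,d), on(e,e)}
4. step(d,c)  →  {holds(c), holds(d), inpos(b), inpos(c), inpos(e), linked(c), linked(d), linked(e), near(b), near(c), near(d), near(e), on(b,d), on(d,e), on(e,d), on(e,e)}

drop(c,d); step(c,d); drop(d,e); step(d,c)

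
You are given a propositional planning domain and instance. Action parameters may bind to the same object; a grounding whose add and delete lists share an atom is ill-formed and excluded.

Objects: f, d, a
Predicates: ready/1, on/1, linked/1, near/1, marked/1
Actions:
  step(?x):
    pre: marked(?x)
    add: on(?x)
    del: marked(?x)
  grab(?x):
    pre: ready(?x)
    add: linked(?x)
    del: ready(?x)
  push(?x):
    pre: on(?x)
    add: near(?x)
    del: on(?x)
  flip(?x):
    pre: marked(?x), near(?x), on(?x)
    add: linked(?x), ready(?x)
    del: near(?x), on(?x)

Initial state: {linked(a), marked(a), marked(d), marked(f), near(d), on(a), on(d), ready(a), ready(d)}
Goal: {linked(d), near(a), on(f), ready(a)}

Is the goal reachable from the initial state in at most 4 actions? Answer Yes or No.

1. step(f)  →  {linked(a), marked(a), marked(d), near(d), on(a), on(d), on(f), ready(a), ready(d)}
2. grab(d)  →  {linked(a), linked(d), marked(a), marked(d), near(d), on(a), on(d), on(f), ready(a)}
3. push(a)  →  {linked(a), linked(d), marked(a), marked(d), near(a), near(d), on(d), on(f), ready(a)}
optimal plan length = 3; 3 ≤ 4

Yes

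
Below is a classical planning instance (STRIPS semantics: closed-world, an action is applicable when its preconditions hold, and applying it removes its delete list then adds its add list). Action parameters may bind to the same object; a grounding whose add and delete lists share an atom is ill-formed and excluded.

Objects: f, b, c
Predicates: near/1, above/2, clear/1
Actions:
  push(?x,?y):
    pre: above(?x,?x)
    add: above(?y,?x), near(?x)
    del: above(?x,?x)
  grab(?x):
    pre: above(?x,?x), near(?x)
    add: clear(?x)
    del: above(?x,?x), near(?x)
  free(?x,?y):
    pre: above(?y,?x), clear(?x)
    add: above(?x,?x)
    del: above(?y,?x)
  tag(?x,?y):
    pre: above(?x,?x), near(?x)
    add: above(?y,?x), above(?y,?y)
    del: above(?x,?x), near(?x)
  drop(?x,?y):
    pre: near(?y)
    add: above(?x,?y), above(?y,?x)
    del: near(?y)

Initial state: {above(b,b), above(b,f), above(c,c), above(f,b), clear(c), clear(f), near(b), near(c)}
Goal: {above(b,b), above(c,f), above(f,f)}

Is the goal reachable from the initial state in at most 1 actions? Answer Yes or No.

1. free(f,b)  →  {above(b,b), above(c,c), above(f,b), above(f,f), clear(c), clear(f), near(b), near(c)}
2. drop(f,c)  →  {above(b,b), above(c,c), above(c,f), above(f,b), above(f,c), above(f,f), clear(c), clear(f), near(b)}
optimal plan length = 2; 2 > 1

No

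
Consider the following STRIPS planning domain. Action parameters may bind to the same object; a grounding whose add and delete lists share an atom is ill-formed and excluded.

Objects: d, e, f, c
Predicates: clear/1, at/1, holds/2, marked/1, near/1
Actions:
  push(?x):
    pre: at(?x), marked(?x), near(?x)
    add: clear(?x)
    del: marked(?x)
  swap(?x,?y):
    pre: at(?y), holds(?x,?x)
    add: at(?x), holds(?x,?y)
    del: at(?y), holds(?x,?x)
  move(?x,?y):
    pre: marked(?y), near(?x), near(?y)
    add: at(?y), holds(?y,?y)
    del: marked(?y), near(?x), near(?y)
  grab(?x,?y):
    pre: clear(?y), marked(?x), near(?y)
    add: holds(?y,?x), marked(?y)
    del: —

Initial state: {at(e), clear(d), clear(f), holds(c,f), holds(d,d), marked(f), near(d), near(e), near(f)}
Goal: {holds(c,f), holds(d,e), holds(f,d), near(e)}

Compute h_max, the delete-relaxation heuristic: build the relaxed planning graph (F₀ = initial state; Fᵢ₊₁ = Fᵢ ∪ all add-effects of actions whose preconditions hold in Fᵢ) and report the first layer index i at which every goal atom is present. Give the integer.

2

F0 = init (9 atoms)
F1 = F0 ∪ {at(d), at(f), holds(d,e), holds(d,f), holds(f,f), marked(d)}  (15 atoms)
F2 = F1 ∪ {holds(f,d), holds(f,e)}  (17 atoms)
goal ⊆ F2  ⇒  h_max = 2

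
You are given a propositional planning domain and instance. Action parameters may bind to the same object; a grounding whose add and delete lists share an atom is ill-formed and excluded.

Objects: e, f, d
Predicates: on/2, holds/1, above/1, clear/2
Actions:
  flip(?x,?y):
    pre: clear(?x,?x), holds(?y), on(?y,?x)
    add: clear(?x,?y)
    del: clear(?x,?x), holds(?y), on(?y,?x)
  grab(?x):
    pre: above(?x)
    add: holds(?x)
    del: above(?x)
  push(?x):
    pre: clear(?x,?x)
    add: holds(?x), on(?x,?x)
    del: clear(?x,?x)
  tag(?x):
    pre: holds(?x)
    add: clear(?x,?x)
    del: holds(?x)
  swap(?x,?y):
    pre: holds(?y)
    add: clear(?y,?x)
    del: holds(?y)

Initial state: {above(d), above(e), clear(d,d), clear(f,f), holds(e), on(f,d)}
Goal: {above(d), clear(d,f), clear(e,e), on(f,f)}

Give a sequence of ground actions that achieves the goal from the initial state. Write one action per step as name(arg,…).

1. push(f)  →  {above(d), above(e), clear(d,d), holds(e), holds(f), on(f,d), on(f,f)}
2. flip(d,f)  →  {above(d), above(e), clear(d,f), holds(e), on(f,f)}
3. tag(e)  →  {above(d), above(e), clear(d,f), clear(e,e), on(f,f)}

push(f); flip(d,f); tag(e)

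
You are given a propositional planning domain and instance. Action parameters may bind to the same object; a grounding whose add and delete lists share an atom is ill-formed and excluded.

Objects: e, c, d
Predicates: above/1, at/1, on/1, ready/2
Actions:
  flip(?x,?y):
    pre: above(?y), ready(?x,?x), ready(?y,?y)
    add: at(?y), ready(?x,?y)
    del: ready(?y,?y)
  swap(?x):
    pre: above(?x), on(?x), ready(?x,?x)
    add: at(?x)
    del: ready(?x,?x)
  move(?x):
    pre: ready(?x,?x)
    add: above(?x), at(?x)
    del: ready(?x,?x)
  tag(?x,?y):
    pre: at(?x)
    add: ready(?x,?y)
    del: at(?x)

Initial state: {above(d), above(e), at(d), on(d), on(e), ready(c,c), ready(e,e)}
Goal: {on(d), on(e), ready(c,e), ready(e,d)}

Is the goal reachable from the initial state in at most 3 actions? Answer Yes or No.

Yes

1. flip(c,e)  →  {above(d), above(e), at(d), at(e), on(d), on(e), ready(c,c), ready(c,e)}
2. tag(e,d)  →  {above(d), above(e), at(d), on(d), on(e), ready(c,c), ready(c,e), ready(e,d)}
optimal plan length = 2; 2 ≤ 3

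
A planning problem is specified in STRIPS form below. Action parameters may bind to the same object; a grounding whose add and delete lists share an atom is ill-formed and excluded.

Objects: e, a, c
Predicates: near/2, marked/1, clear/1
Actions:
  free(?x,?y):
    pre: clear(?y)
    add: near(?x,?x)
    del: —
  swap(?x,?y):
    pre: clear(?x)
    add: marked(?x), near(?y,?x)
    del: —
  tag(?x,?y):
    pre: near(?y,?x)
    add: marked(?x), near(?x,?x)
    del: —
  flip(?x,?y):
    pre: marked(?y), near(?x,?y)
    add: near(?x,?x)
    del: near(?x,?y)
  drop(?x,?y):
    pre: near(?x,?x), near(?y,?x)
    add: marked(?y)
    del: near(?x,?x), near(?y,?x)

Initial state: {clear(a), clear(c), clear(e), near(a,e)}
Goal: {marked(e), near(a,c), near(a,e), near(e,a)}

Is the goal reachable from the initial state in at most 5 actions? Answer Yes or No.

Yes

1. swap(e,e)  →  {clear(a), clear(c), clear(e), marked(e), near(a,e), near(e,e)}
2. swap(a,e)  →  {clear(a), clear(c), clear(e), marked(a), marked(e), near(a,e), near(e,a), near(e,e)}
3. swap(c,a)  →  {clear(a), clear(c), clear(e), marked(a), marked(c), marked(e), near(a,c), near(a,e), near(e,a), near(e,e)}
optimal plan length = 3; 3 ≤ 5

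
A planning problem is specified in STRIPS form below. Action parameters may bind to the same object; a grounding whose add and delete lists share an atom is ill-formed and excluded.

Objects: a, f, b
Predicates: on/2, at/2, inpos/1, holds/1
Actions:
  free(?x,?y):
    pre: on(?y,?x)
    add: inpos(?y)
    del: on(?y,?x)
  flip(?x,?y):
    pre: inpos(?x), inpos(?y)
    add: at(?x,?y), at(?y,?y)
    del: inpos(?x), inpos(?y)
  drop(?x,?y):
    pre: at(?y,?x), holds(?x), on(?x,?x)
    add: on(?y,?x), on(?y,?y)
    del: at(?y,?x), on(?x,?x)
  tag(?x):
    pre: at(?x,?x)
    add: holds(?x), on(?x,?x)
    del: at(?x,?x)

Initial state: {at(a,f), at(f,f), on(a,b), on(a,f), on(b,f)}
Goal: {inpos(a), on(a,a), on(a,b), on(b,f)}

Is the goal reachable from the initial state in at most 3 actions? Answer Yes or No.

1. free(f,a)  →  {at(a,f), at(f,f), inpos(a), on(a,b), on(b,f)}
2. tag(f)  →  {at(a,f), holds(f), inpos(a), on(a,b), on(b,f), on(f,f)}
3. drop(f,a)  →  {holds(f), inpos(a), on(a,a), on(a,b), on(a,f), on(b,f)}
optimal plan length = 3; 3 ≤ 3

Yes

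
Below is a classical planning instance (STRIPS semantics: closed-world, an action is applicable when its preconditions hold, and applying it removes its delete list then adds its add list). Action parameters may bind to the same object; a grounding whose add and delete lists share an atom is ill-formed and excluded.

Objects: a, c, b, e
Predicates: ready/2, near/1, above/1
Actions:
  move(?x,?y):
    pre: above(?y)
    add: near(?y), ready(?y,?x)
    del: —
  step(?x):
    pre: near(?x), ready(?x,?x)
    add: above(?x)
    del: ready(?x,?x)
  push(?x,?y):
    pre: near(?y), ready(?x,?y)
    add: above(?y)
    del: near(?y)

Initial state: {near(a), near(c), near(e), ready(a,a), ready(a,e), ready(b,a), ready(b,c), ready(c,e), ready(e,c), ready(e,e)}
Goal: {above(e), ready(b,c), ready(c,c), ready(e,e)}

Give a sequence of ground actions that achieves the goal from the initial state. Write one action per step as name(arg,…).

push(a,e); push(b,c); move(c,c)

1. push(a,e)  →  {above(e), near(a), near(c), ready(a,a), ready(a,e), ready(b,a), ready(b,c), ready(c,e), ready(e,c), ready(e,e)}
2. push(b,c)  →  {above(c), above(e), near(a), ready(a,a), ready(a,e), ready(b,a), ready(b,c), ready(c,e), ready(e,c), ready(e,e)}
3. move(c,c)  →  {above(c), above(e), near(a), near(c), ready(a,a), ready(a,e), ready(b,a), ready(b,c), ready(c,c), ready(c,e), ready(e,c), ready(e,e)}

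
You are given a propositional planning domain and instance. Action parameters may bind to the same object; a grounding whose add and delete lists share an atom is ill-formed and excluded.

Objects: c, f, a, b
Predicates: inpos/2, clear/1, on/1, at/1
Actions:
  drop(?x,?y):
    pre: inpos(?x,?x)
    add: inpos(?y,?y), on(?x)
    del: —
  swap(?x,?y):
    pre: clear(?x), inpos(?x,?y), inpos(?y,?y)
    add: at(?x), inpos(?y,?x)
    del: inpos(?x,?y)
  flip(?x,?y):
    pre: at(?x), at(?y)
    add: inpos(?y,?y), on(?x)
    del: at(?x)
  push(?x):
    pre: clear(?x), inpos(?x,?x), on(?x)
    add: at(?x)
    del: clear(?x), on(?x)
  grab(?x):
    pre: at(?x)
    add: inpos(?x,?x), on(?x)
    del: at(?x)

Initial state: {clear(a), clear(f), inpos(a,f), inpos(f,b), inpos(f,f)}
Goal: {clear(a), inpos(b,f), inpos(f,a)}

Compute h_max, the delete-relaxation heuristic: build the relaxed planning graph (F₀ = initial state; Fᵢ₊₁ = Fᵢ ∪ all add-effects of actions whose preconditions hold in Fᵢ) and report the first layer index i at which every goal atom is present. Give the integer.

F0 = init (5 atoms)
F1 = F0 ∪ {at(a), inpos(a,a), inpos(b,b), inpos(c,c), inpos(f,a), on(f)}  (11 atoms)
F2 = F1 ∪ {at(f), inpos(b,f), on(a), on(b), on(c)}  (16 atoms)
goal ⊆ F2  ⇒  h_max = 2

2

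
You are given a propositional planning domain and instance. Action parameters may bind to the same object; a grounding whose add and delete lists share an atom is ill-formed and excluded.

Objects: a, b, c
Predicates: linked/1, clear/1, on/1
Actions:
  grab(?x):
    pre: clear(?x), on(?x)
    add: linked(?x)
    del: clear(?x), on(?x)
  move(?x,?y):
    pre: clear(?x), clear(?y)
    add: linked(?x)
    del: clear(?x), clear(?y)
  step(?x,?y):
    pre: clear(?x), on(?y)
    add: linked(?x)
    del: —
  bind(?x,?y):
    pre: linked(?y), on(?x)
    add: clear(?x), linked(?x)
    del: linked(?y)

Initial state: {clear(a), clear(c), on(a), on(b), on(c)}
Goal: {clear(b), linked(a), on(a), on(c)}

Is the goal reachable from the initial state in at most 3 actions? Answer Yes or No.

Yes

1. move(a,a)  →  {clear(c), linked(a), on(a), on(b), on(c)}
2. move(c,c)  →  {linked(a), linked(c), on(a), on(b), on(c)}
3. bind(b,c)  →  {clear(b), linked(a), linked(b), on(a), on(b), on(c)}
optimal plan length = 3; 3 ≤ 3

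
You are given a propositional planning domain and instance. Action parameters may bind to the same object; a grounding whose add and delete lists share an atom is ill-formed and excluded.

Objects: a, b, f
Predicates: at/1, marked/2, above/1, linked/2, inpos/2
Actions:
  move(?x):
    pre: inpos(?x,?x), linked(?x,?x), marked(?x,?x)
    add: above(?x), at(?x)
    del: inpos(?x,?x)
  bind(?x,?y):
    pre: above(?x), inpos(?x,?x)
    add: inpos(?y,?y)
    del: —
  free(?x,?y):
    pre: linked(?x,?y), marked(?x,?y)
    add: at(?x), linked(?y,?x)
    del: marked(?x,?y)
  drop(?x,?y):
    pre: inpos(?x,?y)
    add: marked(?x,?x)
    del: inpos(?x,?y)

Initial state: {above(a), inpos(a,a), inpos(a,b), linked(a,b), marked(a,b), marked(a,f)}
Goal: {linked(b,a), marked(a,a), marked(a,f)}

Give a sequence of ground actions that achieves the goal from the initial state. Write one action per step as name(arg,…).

1. free(a,b)  →  {above(a), at(a), inpos(a,a), inpos(a,b), linked(a,b), linked(b,a), marked(a,f)}
2. drop(a,a)  →  {above(a), at(a), inpos(a,b), linked(a,b), linked(b,a), marked(a,a), marked(a,f)}

free(a,b); drop(a,a)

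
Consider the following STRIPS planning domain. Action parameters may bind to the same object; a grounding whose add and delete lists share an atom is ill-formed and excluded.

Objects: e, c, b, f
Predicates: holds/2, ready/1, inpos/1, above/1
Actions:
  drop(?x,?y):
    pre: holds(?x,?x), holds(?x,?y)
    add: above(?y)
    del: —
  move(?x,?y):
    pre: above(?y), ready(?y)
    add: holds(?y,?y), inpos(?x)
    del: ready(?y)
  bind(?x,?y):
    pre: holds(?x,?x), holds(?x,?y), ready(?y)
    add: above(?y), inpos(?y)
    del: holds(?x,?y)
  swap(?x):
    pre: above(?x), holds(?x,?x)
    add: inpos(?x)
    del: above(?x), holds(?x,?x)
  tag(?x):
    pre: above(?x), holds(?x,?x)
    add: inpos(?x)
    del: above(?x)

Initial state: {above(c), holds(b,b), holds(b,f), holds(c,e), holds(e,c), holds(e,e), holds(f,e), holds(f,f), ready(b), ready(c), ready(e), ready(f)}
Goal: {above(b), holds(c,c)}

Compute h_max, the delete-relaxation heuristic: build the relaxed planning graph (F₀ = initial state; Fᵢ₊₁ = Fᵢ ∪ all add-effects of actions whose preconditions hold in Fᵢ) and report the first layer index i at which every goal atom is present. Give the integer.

F0 = init (12 atoms)
F1 = F0 ∪ {above(b), above(e), above(f), holds(c,c), inpos(b), inpos(c), inpos(e), inpos(f)}  (20 atoms)
goal ⊆ F1  ⇒  h_max = 1

1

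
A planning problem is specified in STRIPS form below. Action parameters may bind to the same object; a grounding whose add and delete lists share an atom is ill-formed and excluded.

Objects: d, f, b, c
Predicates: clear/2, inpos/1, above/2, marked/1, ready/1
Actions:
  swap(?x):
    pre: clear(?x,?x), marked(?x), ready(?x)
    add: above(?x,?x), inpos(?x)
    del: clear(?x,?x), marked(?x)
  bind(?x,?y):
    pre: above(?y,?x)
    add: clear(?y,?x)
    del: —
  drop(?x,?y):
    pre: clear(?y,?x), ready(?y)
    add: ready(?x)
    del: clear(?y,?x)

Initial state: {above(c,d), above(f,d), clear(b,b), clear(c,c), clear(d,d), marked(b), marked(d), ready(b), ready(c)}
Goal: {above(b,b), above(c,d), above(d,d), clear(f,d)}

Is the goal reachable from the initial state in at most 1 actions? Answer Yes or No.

No

1. swap(b)  →  {above(b,b), above(c,d), above(f,d), clear(c,c), clear(d,d), inpos(b), marked(d), ready(b), ready(c)}
2. bind(d,f)  →  {above(b,b), above(c,d), above(f,d), clear(c,c), clear(d,d), clear(f,d), inpos(b), marked(d), ready(b), ready(c)}
3. bind(d,c)  →  {above(b,b), above(c,d), above(f,d), clear(c,c), clear(c,d), clear(d,d), clear(f,d), inpos(b), marked(d), ready(b), ready(c)}
4. drop(d,c)  →  {above(b,b), above(c,d), above(f,d), clear(c,c), clear(d,d), clear(f,d), inpos(b), marked(d), ready(b), ready(c), ready(d)}
5. swap(d)  →  {above(b,b), above(c,d), above(d,d), above(f,d), clear(c,c), clear(f,d), inpos(b), inpos(d), ready(b), ready(c), ready(d)}
optimal plan length = 5; 5 > 1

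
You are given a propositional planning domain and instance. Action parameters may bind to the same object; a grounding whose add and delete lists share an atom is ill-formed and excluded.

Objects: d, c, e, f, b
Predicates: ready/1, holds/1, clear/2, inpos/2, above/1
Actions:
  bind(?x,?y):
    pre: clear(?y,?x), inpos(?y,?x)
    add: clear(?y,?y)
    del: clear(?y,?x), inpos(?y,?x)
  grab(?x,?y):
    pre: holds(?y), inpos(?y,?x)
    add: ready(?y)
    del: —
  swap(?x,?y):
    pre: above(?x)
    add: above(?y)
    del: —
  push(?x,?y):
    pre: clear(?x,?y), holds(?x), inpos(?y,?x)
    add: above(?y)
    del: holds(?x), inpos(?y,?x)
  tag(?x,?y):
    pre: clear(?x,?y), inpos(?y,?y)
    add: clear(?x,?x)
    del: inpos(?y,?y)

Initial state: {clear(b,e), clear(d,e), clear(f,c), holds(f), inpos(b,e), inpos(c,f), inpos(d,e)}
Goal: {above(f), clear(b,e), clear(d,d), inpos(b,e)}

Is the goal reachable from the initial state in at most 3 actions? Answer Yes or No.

Yes

1. bind(e,d)  →  {clear(b,e), clear(d,d), clear(f,c), holds(f), inpos(b,e), inpos(c,f)}
2. push(f,c)  →  {above(c), clear(b,e), clear(d,d), clear(f,c), inpos(b,e)}
3. swap(c,f)  →  {above(c), above(f), clear(b,e), clear(d,d), clear(f,c), inpos(b,e)}
optimal plan length = 3; 3 ≤ 3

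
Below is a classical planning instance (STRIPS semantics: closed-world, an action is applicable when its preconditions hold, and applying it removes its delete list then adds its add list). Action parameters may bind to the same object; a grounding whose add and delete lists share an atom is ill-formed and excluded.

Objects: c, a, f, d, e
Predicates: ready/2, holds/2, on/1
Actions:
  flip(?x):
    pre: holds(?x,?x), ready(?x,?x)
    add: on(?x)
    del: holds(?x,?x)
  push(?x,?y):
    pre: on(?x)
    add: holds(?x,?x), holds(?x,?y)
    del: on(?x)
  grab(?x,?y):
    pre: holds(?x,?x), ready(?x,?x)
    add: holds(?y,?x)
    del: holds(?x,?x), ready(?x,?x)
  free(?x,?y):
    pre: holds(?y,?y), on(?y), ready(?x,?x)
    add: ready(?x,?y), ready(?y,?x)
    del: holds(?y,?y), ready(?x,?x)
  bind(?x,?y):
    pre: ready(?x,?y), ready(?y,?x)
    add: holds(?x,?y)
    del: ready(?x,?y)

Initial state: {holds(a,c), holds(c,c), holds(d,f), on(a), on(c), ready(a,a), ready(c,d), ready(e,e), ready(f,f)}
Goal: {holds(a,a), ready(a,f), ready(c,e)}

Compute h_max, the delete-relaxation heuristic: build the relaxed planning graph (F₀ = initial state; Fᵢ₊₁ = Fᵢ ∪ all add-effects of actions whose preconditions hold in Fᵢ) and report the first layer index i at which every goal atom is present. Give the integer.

2

F0 = init (9 atoms)
F1 = F0 ∪ {holds(a,a), holds(a,d), holds(a,e), holds(a,f), holds(c,a), holds(c,d), holds(c,e), holds(c,f), holds(e,e), holds(f,f), ready(a,c), ready(c,a), ready(c,e), ready(c,f), ready(e,c), ready(f,c)}  (25 atoms)
F2 = F1 ∪ {holds(d,a), holds(d,e), holds(e,a), holds(e,c), holds(e,f), holds(f,a), holds(f,c), holds(f,e), on(e), on(f), ready(a,e), ready(a,f), ready(e,a), ready(f,a)}  (39 atoms)
goal ⊆ F2  ⇒  h_max = 2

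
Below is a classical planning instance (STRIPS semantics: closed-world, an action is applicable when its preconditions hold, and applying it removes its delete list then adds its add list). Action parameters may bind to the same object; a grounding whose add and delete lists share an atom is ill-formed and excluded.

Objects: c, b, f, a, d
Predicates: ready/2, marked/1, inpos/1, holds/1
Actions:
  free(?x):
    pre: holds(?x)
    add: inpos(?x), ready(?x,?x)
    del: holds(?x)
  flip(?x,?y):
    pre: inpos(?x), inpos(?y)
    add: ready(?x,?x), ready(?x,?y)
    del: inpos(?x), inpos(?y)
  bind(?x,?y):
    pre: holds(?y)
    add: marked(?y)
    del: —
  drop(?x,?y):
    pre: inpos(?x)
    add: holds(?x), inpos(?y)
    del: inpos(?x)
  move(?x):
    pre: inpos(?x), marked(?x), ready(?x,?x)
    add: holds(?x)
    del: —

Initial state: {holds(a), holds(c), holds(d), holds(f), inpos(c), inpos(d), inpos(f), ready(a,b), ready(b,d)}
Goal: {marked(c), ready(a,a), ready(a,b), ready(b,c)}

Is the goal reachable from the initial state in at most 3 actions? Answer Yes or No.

No

1. free(a)  →  {holds(c), holds(d), holds(f), inpos(a), inpos(c), inpos(d), inpos(f), ready(a,a), ready(a,b), ready(b,d)}
2. bind(c,c)  →  {holds(c), holds(d), holds(f), inpos(a), inpos(c), inpos(d), inpos(f), marked(c), ready(a,a), ready(a,b), ready(b,d)}
3. drop(f,b)  →  {holds(c), holds(d), holds(f), inpos(a), inpos(b), inpos(c), inpos(d), marked(c), ready(a,a), ready(a,b), ready(b,d)}
4. flip(b,c)  →  {holds(c), holds(d), holds(f), inpos(a), inpos(d), marked(c), ready(a,a), ready(a,b), ready(b,b), ready(b,c), ready(b,d)}
optimal plan length = 4; 4 > 3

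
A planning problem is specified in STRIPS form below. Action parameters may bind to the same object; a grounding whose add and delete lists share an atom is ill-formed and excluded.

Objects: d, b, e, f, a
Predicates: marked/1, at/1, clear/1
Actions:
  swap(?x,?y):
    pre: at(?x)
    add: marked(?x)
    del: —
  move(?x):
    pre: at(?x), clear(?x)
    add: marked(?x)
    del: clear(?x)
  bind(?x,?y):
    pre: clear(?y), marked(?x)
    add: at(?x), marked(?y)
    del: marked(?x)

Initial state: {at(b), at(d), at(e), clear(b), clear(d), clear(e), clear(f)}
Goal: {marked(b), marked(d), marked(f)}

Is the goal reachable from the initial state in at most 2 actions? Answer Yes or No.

1. swap(d,d)  →  {at(b), at(d), at(e), clear(b), clear(d), clear(e), clear(f), marked(d)}
2. swap(b,d)  →  {at(b), at(d), at(e), clear(b), clear(d), clear(e), clear(f), marked(b), marked(d)}
3. swap(e,d)  →  {at(b), at(d), at(e), clear(b), clear(d), clear(e), clear(f), marked(b), marked(d), marked(e)}
4. bind(e,f)  →  {at(b), at(d), at(e), clear(b), clear(d), clear(e), clear(f), marked(b), marked(d), marked(f)}
optimal plan length = 4; 4 > 2

No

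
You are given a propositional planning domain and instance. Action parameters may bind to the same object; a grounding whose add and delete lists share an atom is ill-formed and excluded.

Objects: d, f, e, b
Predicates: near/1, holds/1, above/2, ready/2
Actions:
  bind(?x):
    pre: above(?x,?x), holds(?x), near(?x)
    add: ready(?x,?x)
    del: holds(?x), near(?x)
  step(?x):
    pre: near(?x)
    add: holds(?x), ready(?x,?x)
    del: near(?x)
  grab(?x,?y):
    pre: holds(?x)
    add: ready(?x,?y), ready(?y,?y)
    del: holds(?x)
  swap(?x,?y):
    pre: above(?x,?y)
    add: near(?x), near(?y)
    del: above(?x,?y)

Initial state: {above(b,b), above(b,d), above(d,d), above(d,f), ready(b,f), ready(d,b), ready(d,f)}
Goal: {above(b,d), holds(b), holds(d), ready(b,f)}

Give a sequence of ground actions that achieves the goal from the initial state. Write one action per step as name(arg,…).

1. swap(d,d)  →  {above(b,b), above(b,d), above(d,f), near(d), ready(b,f), ready(d,b), ready(d,f)}
2. step(d)  →  {above(b,b), above(b,d), above(d,f), holds(d), ready(b,f), ready(d,b), ready(d,d), ready(d,f)}
3. swap(b,b)  →  {above(b,d), above(d,f), holds(d), near(b), ready(b,f), ready(d,b), ready(d,d), ready(d,f)}
4. step(b)  →  {above(b,d), above(d,f), holds(b), holds(d), ready(b,b), ready(b,f), ready(d,b), ready(d,d), ready(d,f)}

swap(d,d); step(d); swap(b,b); step(b)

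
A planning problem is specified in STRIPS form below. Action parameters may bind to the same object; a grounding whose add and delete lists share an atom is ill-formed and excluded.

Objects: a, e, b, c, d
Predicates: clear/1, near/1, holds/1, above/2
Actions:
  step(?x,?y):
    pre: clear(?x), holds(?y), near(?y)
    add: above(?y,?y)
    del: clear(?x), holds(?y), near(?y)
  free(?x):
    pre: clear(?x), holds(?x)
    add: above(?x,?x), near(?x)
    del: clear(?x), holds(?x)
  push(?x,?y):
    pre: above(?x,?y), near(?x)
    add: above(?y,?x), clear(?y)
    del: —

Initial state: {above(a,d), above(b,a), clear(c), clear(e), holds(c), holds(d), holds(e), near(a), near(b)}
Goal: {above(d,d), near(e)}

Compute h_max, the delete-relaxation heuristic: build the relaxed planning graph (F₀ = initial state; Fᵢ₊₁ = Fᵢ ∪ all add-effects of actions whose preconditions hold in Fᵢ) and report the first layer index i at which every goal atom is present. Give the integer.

2

F0 = init (9 atoms)
F1 = F0 ∪ {above(a,b), above(c,c), above(d,a), above(e,e), clear(a), clear(d), near(c), near(e)}  (17 atoms)
F2 = F1 ∪ {above(d,d), clear(b), near(d)}  (20 atoms)
goal ⊆ F2  ⇒  h_max = 2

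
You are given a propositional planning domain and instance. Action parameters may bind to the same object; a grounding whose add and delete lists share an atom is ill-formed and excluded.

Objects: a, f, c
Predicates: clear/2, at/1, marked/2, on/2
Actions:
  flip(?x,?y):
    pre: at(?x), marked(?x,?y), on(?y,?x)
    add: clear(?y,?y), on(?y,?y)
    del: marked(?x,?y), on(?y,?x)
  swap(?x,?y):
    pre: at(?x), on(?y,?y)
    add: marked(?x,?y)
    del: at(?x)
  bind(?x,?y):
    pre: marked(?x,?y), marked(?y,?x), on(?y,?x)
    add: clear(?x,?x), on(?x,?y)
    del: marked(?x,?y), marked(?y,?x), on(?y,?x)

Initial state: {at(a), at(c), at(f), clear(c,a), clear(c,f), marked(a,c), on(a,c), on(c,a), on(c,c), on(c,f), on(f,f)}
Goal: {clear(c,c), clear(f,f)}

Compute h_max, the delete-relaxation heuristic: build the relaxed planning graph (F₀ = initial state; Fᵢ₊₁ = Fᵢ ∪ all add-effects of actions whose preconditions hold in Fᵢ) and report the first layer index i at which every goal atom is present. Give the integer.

2

F0 = init (11 atoms)
F1 = F0 ∪ {clear(c,c), marked(a,f), marked(c,c), marked(c,f), marked(f,c), marked(f,f)}  (17 atoms)
F2 = F1 ∪ {clear(f,f), on(f,c)}  (19 atoms)
goal ⊆ F2  ⇒  h_max = 2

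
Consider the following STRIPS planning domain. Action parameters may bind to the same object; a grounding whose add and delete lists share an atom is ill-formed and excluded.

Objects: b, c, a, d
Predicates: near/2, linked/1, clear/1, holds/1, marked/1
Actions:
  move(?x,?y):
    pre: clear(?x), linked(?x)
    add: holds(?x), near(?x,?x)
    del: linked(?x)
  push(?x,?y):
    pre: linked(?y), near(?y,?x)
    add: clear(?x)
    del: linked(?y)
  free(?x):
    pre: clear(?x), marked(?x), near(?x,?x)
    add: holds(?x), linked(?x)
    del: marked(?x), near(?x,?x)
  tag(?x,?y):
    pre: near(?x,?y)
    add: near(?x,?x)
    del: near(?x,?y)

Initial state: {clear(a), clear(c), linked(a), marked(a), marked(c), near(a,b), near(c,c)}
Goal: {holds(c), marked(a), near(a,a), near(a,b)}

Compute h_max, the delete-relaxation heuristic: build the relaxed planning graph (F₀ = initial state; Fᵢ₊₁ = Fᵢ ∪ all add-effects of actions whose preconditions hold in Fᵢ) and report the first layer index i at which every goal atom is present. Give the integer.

1

F0 = init (7 atoms)
F1 = F0 ∪ {clear(b), holds(a), holds(c), linked(c), near(a,a)}  (12 atoms)
goal ⊆ F1  ⇒  h_max = 1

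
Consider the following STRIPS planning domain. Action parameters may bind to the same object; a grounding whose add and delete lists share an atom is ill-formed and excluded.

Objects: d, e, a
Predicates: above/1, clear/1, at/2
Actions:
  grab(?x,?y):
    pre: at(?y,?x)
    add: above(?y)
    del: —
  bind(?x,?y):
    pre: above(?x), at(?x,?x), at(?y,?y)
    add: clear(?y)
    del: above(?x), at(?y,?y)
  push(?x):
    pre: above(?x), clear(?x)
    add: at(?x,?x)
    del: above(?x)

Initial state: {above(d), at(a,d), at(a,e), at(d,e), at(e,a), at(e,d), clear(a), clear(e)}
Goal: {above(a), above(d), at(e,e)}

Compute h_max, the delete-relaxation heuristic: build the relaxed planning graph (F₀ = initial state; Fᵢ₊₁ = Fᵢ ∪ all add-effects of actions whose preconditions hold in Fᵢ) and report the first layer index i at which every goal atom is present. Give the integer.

2

F0 = init (8 atoms)
F1 = F0 ∪ {above(a), above(e)}  (10 atoms)
F2 = F1 ∪ {at(a,a), at(e,e)}  (12 atoms)
goal ⊆ F2  ⇒  h_max = 2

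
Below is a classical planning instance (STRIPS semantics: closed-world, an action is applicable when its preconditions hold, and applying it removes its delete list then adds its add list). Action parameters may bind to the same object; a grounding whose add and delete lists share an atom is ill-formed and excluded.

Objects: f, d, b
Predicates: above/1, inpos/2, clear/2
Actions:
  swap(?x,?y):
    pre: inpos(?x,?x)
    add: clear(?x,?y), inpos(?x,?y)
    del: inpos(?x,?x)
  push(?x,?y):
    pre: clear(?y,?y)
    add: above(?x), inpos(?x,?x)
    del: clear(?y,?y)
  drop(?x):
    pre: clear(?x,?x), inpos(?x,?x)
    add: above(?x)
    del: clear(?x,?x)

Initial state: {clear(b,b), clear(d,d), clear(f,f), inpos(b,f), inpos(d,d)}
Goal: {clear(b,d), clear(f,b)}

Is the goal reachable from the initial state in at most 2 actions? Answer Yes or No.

1. push(f,f)  →  {above(f), clear(b,b), clear(d,d), inpos(b,f), inpos(d,d), inpos(f,f)}
2. swap(f,b)  →  {above(f), clear(b,b), clear(d,d), clear(f,b), inpos(b,f), inpos(d,d), inpos(f,b)}
3. push(b,d)  →  {above(b), above(f), clear(b,b), clear(f,b), inpos(b,b), inpos(b,f), inpos(d,d), inpos(f,b)}
4. swap(b,d)  →  {above(b), above(f), clear(b,b), clear(b,d), clear(f,b), inpos(b,d), inpos(b,f), inpos(d,d), inpos(f,b)}
optimal plan length = 4; 4 > 2

No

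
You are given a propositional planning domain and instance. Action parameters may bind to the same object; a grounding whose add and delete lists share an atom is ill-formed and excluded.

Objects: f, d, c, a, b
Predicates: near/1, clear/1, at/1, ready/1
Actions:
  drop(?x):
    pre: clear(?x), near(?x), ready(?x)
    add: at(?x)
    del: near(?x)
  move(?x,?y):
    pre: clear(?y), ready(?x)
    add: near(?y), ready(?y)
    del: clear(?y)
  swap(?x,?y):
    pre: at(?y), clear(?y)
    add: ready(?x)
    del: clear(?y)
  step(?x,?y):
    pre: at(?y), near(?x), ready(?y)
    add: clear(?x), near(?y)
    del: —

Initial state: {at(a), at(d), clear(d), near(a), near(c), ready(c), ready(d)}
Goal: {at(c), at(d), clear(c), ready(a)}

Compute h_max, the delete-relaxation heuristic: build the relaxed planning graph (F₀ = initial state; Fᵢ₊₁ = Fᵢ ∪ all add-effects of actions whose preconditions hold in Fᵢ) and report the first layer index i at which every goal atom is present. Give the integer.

F0 = init (7 atoms)
F1 = F0 ∪ {clear(a), clear(c), near(d), ready(a), ready(b), ready(f)}  (13 atoms)
F2 = F1 ∪ {at(c)}  (14 atoms)
goal ⊆ F2  ⇒  h_max = 2

2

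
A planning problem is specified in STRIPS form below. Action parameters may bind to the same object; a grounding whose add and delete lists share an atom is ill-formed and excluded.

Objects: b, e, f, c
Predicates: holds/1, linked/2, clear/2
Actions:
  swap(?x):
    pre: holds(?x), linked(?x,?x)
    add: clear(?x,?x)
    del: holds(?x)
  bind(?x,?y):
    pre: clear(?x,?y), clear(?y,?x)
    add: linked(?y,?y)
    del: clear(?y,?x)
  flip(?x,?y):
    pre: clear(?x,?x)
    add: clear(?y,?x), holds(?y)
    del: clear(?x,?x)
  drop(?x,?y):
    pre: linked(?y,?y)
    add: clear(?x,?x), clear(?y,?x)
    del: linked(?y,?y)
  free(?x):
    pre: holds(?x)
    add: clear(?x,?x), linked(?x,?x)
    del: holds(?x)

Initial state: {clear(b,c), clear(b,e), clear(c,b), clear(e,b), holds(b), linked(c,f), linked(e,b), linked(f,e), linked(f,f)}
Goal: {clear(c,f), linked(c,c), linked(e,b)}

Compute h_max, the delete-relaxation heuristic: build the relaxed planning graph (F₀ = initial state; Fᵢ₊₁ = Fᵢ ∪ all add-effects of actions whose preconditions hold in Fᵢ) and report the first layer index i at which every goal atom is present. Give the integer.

2

F0 = init (9 atoms)
F1 = F0 ∪ {clear(b,b), clear(c,c), clear(e,e), clear(f,b), clear(f,c), clear(f,e), clear(f,f), linked(b,b), linked(c,c), linked(e,e)}  (19 atoms)
F2 = F1 ∪ {clear(b,f), clear(c,e), clear(c,f), clear(e,c), clear(e,f), holds(c), holds(e), holds(f)}  (27 atoms)
goal ⊆ F2  ⇒  h_max = 2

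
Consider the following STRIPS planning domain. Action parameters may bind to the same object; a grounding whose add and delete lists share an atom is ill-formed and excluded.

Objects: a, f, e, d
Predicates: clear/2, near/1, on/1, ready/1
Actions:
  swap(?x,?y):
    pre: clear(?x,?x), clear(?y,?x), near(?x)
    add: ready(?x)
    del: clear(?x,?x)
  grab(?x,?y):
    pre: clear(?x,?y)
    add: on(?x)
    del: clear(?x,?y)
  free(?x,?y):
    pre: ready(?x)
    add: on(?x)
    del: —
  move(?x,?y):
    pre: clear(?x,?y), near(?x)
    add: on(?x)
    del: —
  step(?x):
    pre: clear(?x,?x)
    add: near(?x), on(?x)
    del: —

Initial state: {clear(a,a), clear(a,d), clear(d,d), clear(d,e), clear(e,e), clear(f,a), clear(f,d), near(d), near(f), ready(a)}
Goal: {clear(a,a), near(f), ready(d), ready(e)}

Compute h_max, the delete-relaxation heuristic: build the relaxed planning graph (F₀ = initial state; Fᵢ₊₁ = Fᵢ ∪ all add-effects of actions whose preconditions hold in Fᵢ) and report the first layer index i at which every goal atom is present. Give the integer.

F0 = init (10 atoms)
F1 = F0 ∪ {near(a), near(e), on(a), on(d), on(e), on(f), ready(d)}  (17 atoms)
F2 = F1 ∪ {ready(e)}  (18 atoms)
goal ⊆ F2  ⇒  h_max = 2

2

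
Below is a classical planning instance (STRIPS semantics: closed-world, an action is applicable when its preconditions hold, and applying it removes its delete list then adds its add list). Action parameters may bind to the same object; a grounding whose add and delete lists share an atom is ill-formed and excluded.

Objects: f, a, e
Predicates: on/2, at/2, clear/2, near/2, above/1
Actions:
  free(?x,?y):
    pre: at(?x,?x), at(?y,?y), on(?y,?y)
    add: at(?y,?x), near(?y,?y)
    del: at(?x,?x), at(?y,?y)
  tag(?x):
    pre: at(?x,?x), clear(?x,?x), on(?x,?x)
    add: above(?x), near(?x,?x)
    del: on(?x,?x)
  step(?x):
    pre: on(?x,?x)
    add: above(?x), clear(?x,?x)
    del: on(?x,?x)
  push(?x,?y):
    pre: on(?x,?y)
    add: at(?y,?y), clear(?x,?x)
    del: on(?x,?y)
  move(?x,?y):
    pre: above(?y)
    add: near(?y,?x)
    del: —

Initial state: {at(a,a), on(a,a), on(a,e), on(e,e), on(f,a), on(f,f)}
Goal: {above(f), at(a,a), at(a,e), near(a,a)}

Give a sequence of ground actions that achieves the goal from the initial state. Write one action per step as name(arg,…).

1. step(f)  →  {above(f), at(a,a), clear(f,f), on(a,a), on(a,e), on(e,e), on(f,a)}
2. push(a,e)  →  {above(f), at(a,a), at(e,e), clear(a,a), clear(f,f), on(a,a), on(e,e), on(f,a)}
3. free(e,a)  →  {above(f), at(a,e), clear(a,a), clear(f,f), near(a,a), on(a,a), on(e,e), on(f,a)}
4. push(f,a)  →  {above(f), at(a,a), at(a,e), clear(a,a), clear(f,f), near(a,a), on(a,a), on(e,e)}

step(f); push(a,e); free(e,a); push(f,a)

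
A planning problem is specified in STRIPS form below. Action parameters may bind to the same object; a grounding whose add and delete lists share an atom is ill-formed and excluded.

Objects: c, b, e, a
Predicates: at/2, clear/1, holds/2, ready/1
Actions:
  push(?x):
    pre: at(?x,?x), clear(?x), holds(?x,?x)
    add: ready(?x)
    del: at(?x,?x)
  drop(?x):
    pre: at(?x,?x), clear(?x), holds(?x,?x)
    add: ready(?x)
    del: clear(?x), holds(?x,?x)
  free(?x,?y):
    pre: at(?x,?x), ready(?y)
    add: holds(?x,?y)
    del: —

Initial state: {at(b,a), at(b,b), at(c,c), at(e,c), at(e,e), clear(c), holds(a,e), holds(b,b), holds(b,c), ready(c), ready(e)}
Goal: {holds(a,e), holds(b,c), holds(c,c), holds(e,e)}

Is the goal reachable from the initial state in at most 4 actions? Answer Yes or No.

Yes

1. free(c,c)  →  {at(b,a), at(b,b), at(c,c), at(e,c), at(e,e), clear(c), holds(a,e), holds(b,b), holds(b,c), holds(c,c), ready(c), ready(e)}
2. free(e,e)  →  {at(b,a), at(b,b), at(c,c), at(e,c), at(e,e), clear(c), holds(a,e), holds(b,b), holds(b,c), holds(c,c), holds(e,e), ready(c), ready(e)}
optimal plan length = 2; 2 ≤ 4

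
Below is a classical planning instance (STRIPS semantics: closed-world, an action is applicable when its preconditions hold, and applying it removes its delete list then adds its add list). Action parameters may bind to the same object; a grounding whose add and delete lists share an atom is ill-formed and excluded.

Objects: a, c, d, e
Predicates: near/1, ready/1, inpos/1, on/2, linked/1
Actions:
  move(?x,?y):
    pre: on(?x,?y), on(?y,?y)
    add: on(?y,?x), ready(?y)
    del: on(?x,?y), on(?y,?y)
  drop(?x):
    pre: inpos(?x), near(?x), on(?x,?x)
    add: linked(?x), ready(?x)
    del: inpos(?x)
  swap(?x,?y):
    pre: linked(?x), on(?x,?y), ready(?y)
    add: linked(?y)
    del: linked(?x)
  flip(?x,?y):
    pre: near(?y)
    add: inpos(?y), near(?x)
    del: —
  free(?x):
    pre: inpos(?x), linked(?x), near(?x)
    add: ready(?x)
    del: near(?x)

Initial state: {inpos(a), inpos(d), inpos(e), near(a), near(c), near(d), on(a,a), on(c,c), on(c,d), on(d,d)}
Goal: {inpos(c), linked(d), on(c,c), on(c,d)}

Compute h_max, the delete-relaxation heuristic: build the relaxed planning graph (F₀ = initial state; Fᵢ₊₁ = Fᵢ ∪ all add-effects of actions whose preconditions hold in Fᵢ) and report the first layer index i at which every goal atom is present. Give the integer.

1

F0 = init (10 atoms)
F1 = F0 ∪ {inpos(c), linked(a), linked(d), near(e), on(d,c), ready(a), ready(d)}  (17 atoms)
goal ⊆ F1  ⇒  h_max = 1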